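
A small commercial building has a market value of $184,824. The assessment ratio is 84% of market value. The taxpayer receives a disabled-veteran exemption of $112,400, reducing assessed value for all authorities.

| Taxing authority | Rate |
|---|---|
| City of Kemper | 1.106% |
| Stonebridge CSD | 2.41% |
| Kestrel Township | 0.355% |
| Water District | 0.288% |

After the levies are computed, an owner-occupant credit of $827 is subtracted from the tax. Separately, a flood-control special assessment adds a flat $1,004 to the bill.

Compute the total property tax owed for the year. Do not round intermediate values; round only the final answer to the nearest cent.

$1,959.22

Assessed value = $184,824 × 0.84 = $155,252.16
Taxable value = $155,252.16 − $112,400 = $42,852.16
City of Kemper: $42,852.16 × 0.01106 = $473.9448896
Stonebridge CSD: $42,852.16 × 0.0241 = $1,032.737056
Kestrel Township: $42,852.16 × 0.00355 = $152.125168
Water District: $42,852.16 × 0.00288 = $123.4142208
Levies subtotal = $1,782.2213344
After credit = $1,782.2213344 − $827 = $955.2213344
Total = $955.2213344 + $1,004 = $1,959.2213344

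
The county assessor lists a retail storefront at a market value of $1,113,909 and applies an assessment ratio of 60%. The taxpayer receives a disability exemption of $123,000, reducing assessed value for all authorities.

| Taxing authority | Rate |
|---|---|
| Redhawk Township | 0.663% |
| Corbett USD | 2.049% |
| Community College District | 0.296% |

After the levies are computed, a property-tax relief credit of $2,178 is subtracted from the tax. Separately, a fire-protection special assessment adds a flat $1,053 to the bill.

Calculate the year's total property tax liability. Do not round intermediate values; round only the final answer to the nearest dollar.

$15,279

Assessed value = $1,113,909 × 0.6 = $668,345.4
Taxable value = $668,345.4 − $123,000 = $545,345.4
Redhawk Township: $545,345.4 × 0.00663 = $3,615.640002
Corbett USD: $545,345.4 × 0.02049 = $11,174.127246
Community College District: $545,345.4 × 0.00296 = $1,614.222384
Levies subtotal = $16,403.989632
After credit = $16,403.989632 − $2,178 = $14,225.989632
Total = $14,225.989632 + $1,053 = $15,278.989632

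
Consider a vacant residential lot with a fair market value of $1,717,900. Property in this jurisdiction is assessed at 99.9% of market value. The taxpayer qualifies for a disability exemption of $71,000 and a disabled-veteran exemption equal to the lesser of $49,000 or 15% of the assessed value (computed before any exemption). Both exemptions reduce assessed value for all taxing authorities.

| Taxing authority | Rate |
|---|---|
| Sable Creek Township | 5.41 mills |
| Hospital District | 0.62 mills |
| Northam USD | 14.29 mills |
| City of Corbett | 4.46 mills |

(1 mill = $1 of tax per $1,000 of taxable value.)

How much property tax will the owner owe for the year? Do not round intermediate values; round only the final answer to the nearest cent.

Assessed value = $1,717,900 × 0.999 = $1,716,182.1
Disabled-veteran exemption = min($49,000, 15% × $1,716,182.1) = min($49,000, $257,427.315) = $49,000 (dollar cap binds)
Taxable value = $1,716,182.1 − $71,000 − $49,000 = $1,596,182.1
Sable Creek Township: $1,596,182.1 × 0.00541 = $8,635.345161
Hospital District: $1,596,182.1 × 0.00062 = $989.632902
Northam USD: $1,596,182.1 × 0.01429 = $22,809.442209
City of Corbett: $1,596,182.1 × 0.00446 = $7,118.972166
Total = $39,553.392438

$39,553.39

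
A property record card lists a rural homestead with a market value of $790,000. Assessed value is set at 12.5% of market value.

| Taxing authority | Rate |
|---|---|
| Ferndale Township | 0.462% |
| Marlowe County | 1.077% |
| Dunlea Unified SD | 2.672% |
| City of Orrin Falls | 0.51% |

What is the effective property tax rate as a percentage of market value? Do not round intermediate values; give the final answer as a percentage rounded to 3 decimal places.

Assessed value = $790,000 × 0.125 = $98,750
Ferndale Township: $98,750 × 0.00462 = $456.225
Marlowe County: $98,750 × 0.01077 = $1,063.5375
Dunlea Unified SD: $98,750 × 0.02672 = $2,638.6
City of Orrin Falls: $98,750 × 0.0051 = $503.625
Total tax = $4,661.9875
Effective rate = $4,661.9875 ÷ $790,000 = 0.590% of market value

0.590%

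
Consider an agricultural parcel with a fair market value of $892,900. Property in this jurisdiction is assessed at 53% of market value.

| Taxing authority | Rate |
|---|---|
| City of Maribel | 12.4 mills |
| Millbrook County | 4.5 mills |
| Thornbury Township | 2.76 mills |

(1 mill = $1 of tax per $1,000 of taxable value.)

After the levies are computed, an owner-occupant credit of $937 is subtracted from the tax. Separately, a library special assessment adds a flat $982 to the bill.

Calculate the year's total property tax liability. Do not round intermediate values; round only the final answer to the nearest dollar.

$9,349

Assessed value = $892,900 × 0.53 = $473,237
City of Maribel: $473,237 × 0.0124 = $5,868.1388
Millbrook County: $473,237 × 0.0045 = $2,129.5665
Thornbury Township: $473,237 × 0.00276 = $1,306.13412
Levies subtotal = $9,303.83942
After credit = $9,303.83942 − $937 = $8,366.83942
Total = $8,366.83942 + $982 = $9,348.83942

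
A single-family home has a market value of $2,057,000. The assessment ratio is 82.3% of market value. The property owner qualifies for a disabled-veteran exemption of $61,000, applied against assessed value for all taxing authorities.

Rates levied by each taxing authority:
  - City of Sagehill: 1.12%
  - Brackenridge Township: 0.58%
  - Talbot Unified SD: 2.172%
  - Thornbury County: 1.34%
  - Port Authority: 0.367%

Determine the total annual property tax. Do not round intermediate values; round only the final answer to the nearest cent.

$91,044.31

Assessed value = $2,057,000 × 0.823 = $1,692,911
Taxable value = $1,692,911 − $61,000 = $1,631,911
City of Sagehill: $1,631,911 × 0.0112 = $18,277.4032
Brackenridge Township: $1,631,911 × 0.0058 = $9,465.0838
Talbot Unified SD: $1,631,911 × 0.02172 = $35,445.10692
Thornbury County: $1,631,911 × 0.0134 = $21,867.6074
Port Authority: $1,631,911 × 0.00367 = $5,989.11337
Total = $18,277.4032 + $9,465.0838 + $35,445.10692 + $21,867.6074 + $5,989.11337 = $91,044.31469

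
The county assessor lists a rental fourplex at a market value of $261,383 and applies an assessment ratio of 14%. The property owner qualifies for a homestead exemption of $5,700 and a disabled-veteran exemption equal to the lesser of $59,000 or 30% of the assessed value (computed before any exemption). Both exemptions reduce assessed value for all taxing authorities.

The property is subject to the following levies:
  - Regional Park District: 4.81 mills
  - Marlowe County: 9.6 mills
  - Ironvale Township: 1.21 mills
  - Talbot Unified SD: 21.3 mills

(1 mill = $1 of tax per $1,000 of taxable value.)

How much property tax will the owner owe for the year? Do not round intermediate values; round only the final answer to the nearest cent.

$735.28

Assessed value = $261,383 × 0.14 = $36,593.62
Disabled-veteran exemption = min($59,000, 30% × $36,593.62) = min($59,000, $10,978.086) = $10,978.086 (percentage binds)
Taxable value = $36,593.62 − $5,700 − $10,978.086 = $19,915.534
Regional Park District: $19,915.534 × 0.00481 = $95.79371854
Marlowe County: $19,915.534 × 0.0096 = $191.1891264
Ironvale Township: $19,915.534 × 0.00121 = $24.09779614
Talbot Unified SD: $19,915.534 × 0.0213 = $424.2008742
Total = $735.28151528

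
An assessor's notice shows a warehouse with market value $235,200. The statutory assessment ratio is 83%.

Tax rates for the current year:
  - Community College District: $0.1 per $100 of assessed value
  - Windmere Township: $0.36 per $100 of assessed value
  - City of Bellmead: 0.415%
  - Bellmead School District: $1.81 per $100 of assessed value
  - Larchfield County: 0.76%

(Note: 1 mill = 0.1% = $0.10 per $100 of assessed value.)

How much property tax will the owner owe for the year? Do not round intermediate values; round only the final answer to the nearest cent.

$6,725.19

Assessed value = $235,200 × 0.83 = $195,216
Community College District: $195,216 × 0.001 = $195.216
Windmere Township: $195,216 × 0.0036 = $702.7776
City of Bellmead: $195,216 × 0.00415 = $810.1464
Bellmead School District: $195,216 × 0.0181 = $3,533.4096
Larchfield County: $195,216 × 0.0076 = $1,483.6416
Total = $6,725.1912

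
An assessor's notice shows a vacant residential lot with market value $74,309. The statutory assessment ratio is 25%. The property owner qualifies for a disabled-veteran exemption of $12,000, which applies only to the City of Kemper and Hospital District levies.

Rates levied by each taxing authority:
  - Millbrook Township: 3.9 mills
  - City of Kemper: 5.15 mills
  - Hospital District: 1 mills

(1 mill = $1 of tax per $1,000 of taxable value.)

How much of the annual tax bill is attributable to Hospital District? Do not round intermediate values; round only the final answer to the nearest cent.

$6.58

Assessed value = $74,309 × 0.25 = $18,577.25
Hospital District taxable value = $18,577.25 − $12,000 = $6,577.25
Hospital District levy = $6,577.25 × 0.001 = $6.57725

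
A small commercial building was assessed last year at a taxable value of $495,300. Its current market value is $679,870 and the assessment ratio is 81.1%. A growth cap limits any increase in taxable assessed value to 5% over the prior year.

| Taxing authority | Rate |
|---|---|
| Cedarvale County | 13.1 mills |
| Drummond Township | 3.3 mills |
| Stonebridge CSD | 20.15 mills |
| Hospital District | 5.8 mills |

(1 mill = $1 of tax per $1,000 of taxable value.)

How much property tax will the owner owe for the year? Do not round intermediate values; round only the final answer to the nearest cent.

$22,024.75

Uncapped assessed value = $679,870 × 0.811 = $551,374.57
Cap limit = $495,300 × 1.05 = $520,065
Taxable assessed value = min($551,374.57, $520,065) = $520,065 (cap binds)
Cedarvale County: $520,065 × 0.0131 = $6,812.8515
Drummond Township: $520,065 × 0.0033 = $1,716.2145
Stonebridge CSD: $520,065 × 0.02015 = $10,479.30975
Hospital District: $520,065 × 0.0058 = $3,016.377
Total = $22,024.75275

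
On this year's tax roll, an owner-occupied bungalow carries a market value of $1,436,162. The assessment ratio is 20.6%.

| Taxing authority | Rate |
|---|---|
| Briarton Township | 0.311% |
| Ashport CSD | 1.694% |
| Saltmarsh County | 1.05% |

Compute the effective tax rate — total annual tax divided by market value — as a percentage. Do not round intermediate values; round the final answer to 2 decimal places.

0.63%

Assessed value = $1,436,162 × 0.206 = $295,849.372
Briarton Township: $295,849.372 × 0.00311 = $920.09154692
Ashport CSD: $295,849.372 × 0.01694 = $5,011.68836168
Saltmarsh County: $295,849.372 × 0.0105 = $3,106.418406
Total tax = $9,038.1983146
Effective rate = $9,038.1983146 ÷ $1,436,162 = 0.63% of market value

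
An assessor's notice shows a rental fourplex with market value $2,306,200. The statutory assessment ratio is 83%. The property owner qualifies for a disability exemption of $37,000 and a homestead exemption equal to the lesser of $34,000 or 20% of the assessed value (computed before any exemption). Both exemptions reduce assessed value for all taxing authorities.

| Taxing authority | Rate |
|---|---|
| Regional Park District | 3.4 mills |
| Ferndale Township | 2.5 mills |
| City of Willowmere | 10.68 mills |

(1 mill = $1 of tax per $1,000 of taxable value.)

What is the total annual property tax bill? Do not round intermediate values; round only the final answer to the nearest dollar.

$30,559

Assessed value = $2,306,200 × 0.83 = $1,914,146
Homestead exemption = min($34,000, 20% × $1,914,146) = min($34,000, $382,829.2) = $34,000 (dollar cap binds)
Taxable value = $1,914,146 − $37,000 − $34,000 = $1,843,146
Regional Park District: $1,843,146 × 0.0034 = $6,266.6964
Ferndale Township: $1,843,146 × 0.0025 = $4,607.865
City of Willowmere: $1,843,146 × 0.01068 = $19,684.79928
Total = $30,559.36068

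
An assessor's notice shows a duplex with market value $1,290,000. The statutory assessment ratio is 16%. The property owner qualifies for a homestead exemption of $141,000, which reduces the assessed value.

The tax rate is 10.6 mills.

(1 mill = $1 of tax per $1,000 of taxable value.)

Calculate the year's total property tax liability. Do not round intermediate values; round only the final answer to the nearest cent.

Assessed value = $1,290,000 × 0.16 = $206,400
Taxable value = $206,400 − $141,000 = $65,400
Tax = $65,400 × 0.0106 = $693.24

$693.24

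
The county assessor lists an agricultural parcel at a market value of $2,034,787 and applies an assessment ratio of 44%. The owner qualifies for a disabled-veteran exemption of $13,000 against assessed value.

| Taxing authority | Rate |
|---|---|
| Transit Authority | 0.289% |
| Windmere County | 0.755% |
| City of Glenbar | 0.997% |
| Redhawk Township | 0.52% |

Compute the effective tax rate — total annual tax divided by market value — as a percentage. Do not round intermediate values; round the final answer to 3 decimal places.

1.110%

Assessed value = $2,034,787 × 0.44 = $895,306.28
Taxable value = $895,306.28 − $13,000 = $882,306.28
Transit Authority: $882,306.28 × 0.00289 = $2,549.8651492
Windmere County: $882,306.28 × 0.00755 = $6,661.412414
City of Glenbar: $882,306.28 × 0.00997 = $8,796.5936116
Redhawk Township: $882,306.28 × 0.0052 = $4,587.992656
Total tax = $22,595.8638308
Effective rate = $22,595.8638308 ÷ $2,034,787 = 1.110% of market value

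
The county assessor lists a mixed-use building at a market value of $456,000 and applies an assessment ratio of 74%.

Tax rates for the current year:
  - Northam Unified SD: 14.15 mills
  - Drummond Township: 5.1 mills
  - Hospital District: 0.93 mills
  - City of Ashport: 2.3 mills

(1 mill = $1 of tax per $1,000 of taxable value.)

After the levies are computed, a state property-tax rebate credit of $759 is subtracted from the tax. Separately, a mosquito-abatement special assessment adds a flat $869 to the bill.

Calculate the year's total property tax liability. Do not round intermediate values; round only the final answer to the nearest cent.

Assessed value = $456,000 × 0.74 = $337,440
Northam Unified SD: $337,440 × 0.01415 = $4,774.776
Drummond Township: $337,440 × 0.0051 = $1,720.944
Hospital District: $337,440 × 0.00093 = $313.8192
City of Ashport: $337,440 × 0.0023 = $776.112
Levies subtotal = $7,585.6512
After credit = $7,585.6512 − $759 = $6,826.6512
Total = $6,826.6512 + $869 = $7,695.6512

$7,695.65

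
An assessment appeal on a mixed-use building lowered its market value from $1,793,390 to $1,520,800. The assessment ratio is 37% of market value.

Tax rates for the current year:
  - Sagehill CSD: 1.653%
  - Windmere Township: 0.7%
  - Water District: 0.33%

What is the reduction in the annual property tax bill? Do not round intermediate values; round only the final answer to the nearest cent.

Old assessed value = $1,793,390 × 0.37 = $663,554.3
New assessed value = $1,520,800 × 0.37 = $562,696
Combined rate = 0.01653 + 0.007 + 0.0033 = 0.02683
Old tax = $663,554.3 × 0.02683 = $17,803.161869
New tax = $562,696 × 0.02683 = $15,097.13368
Reduction = $17,803.161869 − $15,097.13368 = $2,706.028189

$2,706.03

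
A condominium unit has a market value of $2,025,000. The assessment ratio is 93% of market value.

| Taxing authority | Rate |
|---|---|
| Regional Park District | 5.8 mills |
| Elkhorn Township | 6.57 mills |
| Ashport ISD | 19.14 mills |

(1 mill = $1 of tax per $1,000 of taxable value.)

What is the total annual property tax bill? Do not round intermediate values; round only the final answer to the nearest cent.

Assessed value = $2,025,000 × 0.93 = $1,883,250
Regional Park District: $1,883,250 × 0.0058 = $10,922.85
Elkhorn Township: $1,883,250 × 0.00657 = $12,372.9525
Ashport ISD: $1,883,250 × 0.01914 = $36,045.405
Total = $10,922.85 + $12,372.9525 + $36,045.405 = $59,341.2075

$59,341.21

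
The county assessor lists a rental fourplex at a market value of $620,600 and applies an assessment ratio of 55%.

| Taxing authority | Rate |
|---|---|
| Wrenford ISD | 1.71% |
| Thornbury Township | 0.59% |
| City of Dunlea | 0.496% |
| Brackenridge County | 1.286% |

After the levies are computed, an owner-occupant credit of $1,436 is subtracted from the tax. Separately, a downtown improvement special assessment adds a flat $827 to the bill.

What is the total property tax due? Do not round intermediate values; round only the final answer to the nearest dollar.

Assessed value = $620,600 × 0.55 = $341,330
Wrenford ISD: $341,330 × 0.0171 = $5,836.743
Thornbury Township: $341,330 × 0.0059 = $2,013.847
City of Dunlea: $341,330 × 0.00496 = $1,692.9968
Brackenridge County: $341,330 × 0.01286 = $4,389.5038
Levies subtotal = $13,933.0906
After credit = $13,933.0906 − $1,436 = $12,497.0906
Total = $12,497.0906 + $827 = $13,324.0906

$13,324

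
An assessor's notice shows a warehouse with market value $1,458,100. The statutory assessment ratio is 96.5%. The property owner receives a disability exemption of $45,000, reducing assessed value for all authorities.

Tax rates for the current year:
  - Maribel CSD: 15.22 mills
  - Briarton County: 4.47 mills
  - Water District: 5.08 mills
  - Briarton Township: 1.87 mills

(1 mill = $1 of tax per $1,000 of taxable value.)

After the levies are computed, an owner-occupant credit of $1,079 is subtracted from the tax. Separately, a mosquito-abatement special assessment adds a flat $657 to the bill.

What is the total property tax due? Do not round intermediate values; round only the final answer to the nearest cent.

$35,863.45

Assessed value = $1,458,100 × 0.965 = $1,407,066.5
Taxable value = $1,407,066.5 − $45,000 = $1,362,066.5
Maribel CSD: $1,362,066.5 × 0.01522 = $20,730.65213
Briarton County: $1,362,066.5 × 0.00447 = $6,088.437255
Water District: $1,362,066.5 × 0.00508 = $6,919.29782
Briarton Township: $1,362,066.5 × 0.00187 = $2,547.064355
Levies subtotal = $36,285.45156
After credit = $36,285.45156 − $1,079 = $35,206.45156
Total = $35,206.45156 + $657 = $35,863.45156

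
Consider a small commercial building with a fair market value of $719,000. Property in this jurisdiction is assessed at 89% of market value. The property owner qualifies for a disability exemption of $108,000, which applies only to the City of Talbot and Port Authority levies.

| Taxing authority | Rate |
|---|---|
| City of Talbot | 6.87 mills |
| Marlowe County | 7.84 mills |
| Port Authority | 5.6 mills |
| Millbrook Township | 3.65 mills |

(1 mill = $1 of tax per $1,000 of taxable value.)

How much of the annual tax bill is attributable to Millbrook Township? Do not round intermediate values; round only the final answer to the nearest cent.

$2,335.67

Assessed value = $719,000 × 0.89 = $639,910
Millbrook Township taxable value = $639,910 (exemption does not apply)
Millbrook Township levy = $639,910 × 0.00365 = $2,335.6715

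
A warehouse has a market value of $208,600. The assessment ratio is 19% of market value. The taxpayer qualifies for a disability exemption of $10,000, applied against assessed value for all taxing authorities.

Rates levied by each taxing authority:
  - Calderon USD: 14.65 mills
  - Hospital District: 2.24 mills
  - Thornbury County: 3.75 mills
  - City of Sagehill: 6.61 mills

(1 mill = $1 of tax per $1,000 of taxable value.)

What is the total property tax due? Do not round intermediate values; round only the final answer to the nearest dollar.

Assessed value = $208,600 × 0.19 = $39,634
Taxable value = $39,634 − $10,000 = $29,634
Calderon USD: $29,634 × 0.01465 = $434.1381
Hospital District: $29,634 × 0.00224 = $66.38016
Thornbury County: $29,634 × 0.00375 = $111.1275
City of Sagehill: $29,634 × 0.00661 = $195.88074
Total = $434.1381 + $66.38016 + $111.1275 + $195.88074 = $807.5265

$808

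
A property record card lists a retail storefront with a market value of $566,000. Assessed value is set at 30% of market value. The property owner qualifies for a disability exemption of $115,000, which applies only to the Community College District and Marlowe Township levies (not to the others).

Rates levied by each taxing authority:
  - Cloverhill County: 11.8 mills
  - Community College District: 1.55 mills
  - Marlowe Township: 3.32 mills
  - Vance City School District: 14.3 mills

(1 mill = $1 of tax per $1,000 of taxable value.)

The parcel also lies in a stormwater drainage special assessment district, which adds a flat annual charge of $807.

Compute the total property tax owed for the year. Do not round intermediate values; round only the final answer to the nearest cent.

$5,505.66

Assessed value = $566,000 × 0.3 = $169,800
Cloverhill County: $169,800 × 0.0118 = $2,003.64
Community College District: ($169,800 − $115,000) × 0.00155 = $54,800 × 0.00155 = $84.94
Marlowe Township: ($169,800 − $115,000) × 0.00332 = $54,800 × 0.00332 = $181.936
Vance City School District: $169,800 × 0.0143 = $2,428.14
Levies subtotal = $4,698.656
Total = $4,698.656 + $807 = $5,505.656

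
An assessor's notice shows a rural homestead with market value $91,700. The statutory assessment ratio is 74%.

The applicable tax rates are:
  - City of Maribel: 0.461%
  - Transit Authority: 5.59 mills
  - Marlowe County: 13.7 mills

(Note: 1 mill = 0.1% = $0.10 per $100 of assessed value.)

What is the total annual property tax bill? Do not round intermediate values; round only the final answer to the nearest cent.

Assessed value = $91,700 × 0.74 = $67,858
City of Maribel: $67,858 × 0.00461 = $312.82538
Transit Authority: $67,858 × 0.00559 = $379.32622
Marlowe County: $67,858 × 0.0137 = $929.6546
Total = $1,621.8062

$1,621.81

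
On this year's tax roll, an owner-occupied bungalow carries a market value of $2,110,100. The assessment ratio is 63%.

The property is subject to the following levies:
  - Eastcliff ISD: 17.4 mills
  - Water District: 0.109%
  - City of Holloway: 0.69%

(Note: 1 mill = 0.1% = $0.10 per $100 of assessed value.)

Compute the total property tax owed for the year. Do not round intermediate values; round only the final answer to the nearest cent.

$33,752.53

Assessed value = $2,110,100 × 0.63 = $1,329,363
Eastcliff ISD: $1,329,363 × 0.0174 = $23,130.9162
Water District: $1,329,363 × 0.00109 = $1,449.00567
City of Holloway: $1,329,363 × 0.0069 = $9,172.6047
Total = $33,752.52657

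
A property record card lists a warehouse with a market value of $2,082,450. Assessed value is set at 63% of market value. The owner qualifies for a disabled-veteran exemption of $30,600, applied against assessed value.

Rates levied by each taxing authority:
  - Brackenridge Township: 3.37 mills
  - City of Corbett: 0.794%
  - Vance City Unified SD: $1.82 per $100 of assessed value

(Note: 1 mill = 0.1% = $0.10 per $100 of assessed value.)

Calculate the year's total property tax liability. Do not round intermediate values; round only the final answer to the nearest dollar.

$37,812

Assessed value = $2,082,450 × 0.63 = $1,311,943.5
Taxable value = $1,311,943.5 − $30,600 = $1,281,343.5
Brackenridge Township: $1,281,343.5 × 0.00337 = $4,318.127595
City of Corbett: $1,281,343.5 × 0.00794 = $10,173.86739
Vance City Unified SD: $1,281,343.5 × 0.0182 = $23,320.4517
Total = $37,812.446685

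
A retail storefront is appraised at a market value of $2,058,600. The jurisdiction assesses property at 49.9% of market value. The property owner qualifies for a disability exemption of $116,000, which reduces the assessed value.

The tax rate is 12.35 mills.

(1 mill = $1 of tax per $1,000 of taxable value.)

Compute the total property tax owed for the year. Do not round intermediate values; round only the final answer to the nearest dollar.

$11,254

Assessed value = $2,058,600 × 0.499 = $1,027,241.4
Taxable value = $1,027,241.4 − $116,000 = $911,241.4
Tax = $911,241.4 × 0.01235 = $11,253.83129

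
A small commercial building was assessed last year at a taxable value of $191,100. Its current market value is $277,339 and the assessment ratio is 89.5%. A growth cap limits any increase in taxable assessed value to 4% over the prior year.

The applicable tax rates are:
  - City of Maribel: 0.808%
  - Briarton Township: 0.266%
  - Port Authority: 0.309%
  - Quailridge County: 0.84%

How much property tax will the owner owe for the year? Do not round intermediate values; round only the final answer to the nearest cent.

$4,418.08

Uncapped assessed value = $277,339 × 0.895 = $248,218.405
Cap limit = $191,100 × 1.04 = $198,744
Taxable assessed value = min($248,218.405, $198,744) = $198,744 (cap binds)
City of Maribel: $198,744 × 0.00808 = $1,605.85152
Briarton Township: $198,744 × 0.00266 = $528.65904
Port Authority: $198,744 × 0.00309 = $614.11896
Quailridge County: $198,744 × 0.0084 = $1,669.4496
Total = $4,418.07912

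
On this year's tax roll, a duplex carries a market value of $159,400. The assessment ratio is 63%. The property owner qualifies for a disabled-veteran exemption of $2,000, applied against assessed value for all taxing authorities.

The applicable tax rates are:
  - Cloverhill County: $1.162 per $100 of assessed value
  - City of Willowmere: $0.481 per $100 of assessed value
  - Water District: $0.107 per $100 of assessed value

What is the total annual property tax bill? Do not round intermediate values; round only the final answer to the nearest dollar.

Assessed value = $159,400 × 0.63 = $100,422
Taxable value = $100,422 − $2,000 = $98,422
Cloverhill County: $98,422 × 0.01162 = $1,143.66364
City of Willowmere: $98,422 × 0.00481 = $473.40982
Water District: $98,422 × 0.00107 = $105.31154
Total = $1,143.66364 + $473.40982 + $105.31154 = $1,722.385

$1,722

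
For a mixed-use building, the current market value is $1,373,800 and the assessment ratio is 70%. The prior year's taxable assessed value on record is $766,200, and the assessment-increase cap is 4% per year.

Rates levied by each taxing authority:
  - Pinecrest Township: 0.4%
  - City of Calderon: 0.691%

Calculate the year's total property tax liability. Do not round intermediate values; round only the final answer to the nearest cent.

Uncapped assessed value = $1,373,800 × 0.7 = $961,660
Cap limit = $766,200 × 1.04 = $796,848
Taxable assessed value = min($961,660, $796,848) = $796,848 (cap binds)
Pinecrest Township: $796,848 × 0.004 = $3,187.392
City of Calderon: $796,848 × 0.00691 = $5,506.21968
Total = $8,693.61168

$8,693.61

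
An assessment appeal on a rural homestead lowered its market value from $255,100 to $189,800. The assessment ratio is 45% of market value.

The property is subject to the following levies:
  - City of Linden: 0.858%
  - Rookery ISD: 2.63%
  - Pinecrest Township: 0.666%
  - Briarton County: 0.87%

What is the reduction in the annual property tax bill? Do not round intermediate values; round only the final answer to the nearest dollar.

$1,476

Old assessed value = $255,100 × 0.45 = $114,795
New assessed value = $189,800 × 0.45 = $85,410
Combined rate = 0.00858 + 0.0263 + 0.00666 + 0.0087 = 0.05024
Old tax = $114,795 × 0.05024 = $5,767.3008
New tax = $85,410 × 0.05024 = $4,290.9984
Reduction = $5,767.3008 − $4,290.9984 = $1,476.3024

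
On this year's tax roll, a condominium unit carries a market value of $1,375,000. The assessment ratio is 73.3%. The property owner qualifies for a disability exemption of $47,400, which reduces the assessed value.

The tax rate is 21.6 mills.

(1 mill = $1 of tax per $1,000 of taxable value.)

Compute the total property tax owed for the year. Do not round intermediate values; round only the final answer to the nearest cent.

$20,746.26

Assessed value = $1,375,000 × 0.733 = $1,007,875
Taxable value = $1,007,875 − $47,400 = $960,475
Tax = $960,475 × 0.0216 = $20,746.26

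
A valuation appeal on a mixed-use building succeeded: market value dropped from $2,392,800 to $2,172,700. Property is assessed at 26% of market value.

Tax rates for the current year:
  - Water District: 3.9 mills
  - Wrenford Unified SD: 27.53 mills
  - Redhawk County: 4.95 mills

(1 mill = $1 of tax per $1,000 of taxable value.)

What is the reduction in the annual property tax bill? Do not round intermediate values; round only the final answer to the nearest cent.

$2,081.88

Old assessed value = $2,392,800 × 0.26 = $622,128
New assessed value = $2,172,700 × 0.26 = $564,902
Combined rate = 0.0039 + 0.02753 + 0.00495 = 0.03638
Old tax = $622,128 × 0.03638 = $22,633.01664
New tax = $564,902 × 0.03638 = $20,551.13476
Reduction = $22,633.01664 − $20,551.13476 = $2,081.88188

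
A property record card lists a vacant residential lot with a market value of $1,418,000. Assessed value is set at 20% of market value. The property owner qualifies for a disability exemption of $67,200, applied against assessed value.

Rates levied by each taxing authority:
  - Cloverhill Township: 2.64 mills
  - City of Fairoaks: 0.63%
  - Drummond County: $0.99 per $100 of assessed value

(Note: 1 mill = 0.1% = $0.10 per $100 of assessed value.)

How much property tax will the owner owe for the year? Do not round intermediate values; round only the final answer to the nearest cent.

Assessed value = $1,418,000 × 0.2 = $283,600
Taxable value = $283,600 − $67,200 = $216,400
Cloverhill Township: $216,400 × 0.00264 = $571.296
City of Fairoaks: $216,400 × 0.0063 = $1,363.32
Drummond County: $216,400 × 0.0099 = $2,142.36
Total = $4,076.976

$4,076.98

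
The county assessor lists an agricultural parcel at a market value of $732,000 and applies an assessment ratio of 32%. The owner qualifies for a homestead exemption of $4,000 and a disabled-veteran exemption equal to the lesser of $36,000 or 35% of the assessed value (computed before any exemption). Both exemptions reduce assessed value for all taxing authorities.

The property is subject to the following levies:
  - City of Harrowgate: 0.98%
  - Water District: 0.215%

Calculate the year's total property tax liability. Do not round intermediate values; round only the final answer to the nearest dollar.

$2,321

Assessed value = $732,000 × 0.32 = $234,240
Disabled-veteran exemption = min($36,000, 35% × $234,240) = min($36,000, $81,984) = $36,000 (dollar cap binds)
Taxable value = $234,240 − $4,000 − $36,000 = $194,240
City of Harrowgate: $194,240 × 0.0098 = $1,903.552
Water District: $194,240 × 0.00215 = $417.616
Total = $2,321.168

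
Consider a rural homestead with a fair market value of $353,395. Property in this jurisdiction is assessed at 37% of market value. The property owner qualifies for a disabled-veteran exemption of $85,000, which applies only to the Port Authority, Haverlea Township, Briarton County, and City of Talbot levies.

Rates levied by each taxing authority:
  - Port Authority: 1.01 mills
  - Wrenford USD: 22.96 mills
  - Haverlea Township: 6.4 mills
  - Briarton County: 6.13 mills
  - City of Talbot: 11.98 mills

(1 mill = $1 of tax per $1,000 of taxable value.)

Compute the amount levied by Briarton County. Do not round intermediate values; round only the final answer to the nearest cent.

Assessed value = $353,395 × 0.37 = $130,756.15
Briarton County taxable value = $130,756.15 − $85,000 = $45,756.15
Briarton County levy = $45,756.15 × 0.00613 = $280.4851995

$280.49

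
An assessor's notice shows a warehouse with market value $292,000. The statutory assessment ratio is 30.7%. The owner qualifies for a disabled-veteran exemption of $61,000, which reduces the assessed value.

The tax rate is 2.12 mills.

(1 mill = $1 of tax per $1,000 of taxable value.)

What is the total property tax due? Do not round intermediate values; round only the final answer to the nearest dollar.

$61

Assessed value = $292,000 × 0.307 = $89,644
Taxable value = $89,644 − $61,000 = $28,644
Tax = $28,644 × 0.00212 = $60.72528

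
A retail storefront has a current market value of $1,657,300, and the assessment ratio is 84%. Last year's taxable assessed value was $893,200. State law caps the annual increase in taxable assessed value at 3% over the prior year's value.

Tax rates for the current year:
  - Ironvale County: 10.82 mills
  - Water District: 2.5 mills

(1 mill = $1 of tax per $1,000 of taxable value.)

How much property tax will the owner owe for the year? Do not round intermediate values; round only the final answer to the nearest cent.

$12,254.35

Uncapped assessed value = $1,657,300 × 0.84 = $1,392,132
Cap limit = $893,200 × 1.03 = $919,996
Taxable assessed value = min($1,392,132, $919,996) = $919,996 (cap binds)
Ironvale County: $919,996 × 0.01082 = $9,954.35672
Water District: $919,996 × 0.0025 = $2,299.99
Total = $12,254.34672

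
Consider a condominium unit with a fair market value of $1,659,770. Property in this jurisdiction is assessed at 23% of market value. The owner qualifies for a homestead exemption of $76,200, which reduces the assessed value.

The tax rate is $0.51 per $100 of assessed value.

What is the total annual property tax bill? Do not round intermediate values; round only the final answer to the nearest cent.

Assessed value = $1,659,770 × 0.23 = $381,747.1
Taxable value = $381,747.1 − $76,200 = $305,547.1
Tax = $305,547.1 × 0.0051 = $1,558.29021

$1,558.29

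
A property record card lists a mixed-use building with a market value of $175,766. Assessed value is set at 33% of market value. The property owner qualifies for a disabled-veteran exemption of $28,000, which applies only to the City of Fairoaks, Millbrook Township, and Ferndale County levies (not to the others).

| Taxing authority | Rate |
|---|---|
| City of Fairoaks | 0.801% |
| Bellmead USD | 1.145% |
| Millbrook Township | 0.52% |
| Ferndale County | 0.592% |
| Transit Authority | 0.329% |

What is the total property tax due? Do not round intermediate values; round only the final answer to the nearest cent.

$1,428.91

Assessed value = $175,766 × 0.33 = $58,002.78
City of Fairoaks: ($58,002.78 − $28,000) × 0.00801 = $30,002.78 × 0.00801 = $240.3222678
Bellmead USD: $58,002.78 × 0.01145 = $664.131831
Millbrook Township: ($58,002.78 − $28,000) × 0.0052 = $30,002.78 × 0.0052 = $156.014456
Ferndale County: ($58,002.78 − $28,000) × 0.00592 = $30,002.78 × 0.00592 = $177.6164576
Transit Authority: $58,002.78 × 0.00329 = $190.8291462
Total = $1,428.9141586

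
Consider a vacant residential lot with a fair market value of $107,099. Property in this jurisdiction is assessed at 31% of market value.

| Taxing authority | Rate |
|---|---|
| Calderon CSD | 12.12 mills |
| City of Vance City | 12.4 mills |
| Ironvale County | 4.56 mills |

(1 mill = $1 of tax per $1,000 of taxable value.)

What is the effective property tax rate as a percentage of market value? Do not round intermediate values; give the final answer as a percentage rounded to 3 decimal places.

0.901%

Assessed value = $107,099 × 0.31 = $33,200.69
Calderon CSD: $33,200.69 × 0.01212 = $402.3923628
City of Vance City: $33,200.69 × 0.0124 = $411.688556
Ironvale County: $33,200.69 × 0.00456 = $151.3951464
Total tax = $965.4760652
Effective rate = $965.4760652 ÷ $107,099 = 0.901% of market value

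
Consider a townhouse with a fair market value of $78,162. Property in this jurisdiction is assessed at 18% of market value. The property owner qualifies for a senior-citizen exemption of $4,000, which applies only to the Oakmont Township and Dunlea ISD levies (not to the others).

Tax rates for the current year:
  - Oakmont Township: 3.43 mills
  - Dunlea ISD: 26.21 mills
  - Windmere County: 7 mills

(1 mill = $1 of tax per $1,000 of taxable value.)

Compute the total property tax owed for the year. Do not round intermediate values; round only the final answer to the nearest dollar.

$397

Assessed value = $78,162 × 0.18 = $14,069.16
Oakmont Township: ($14,069.16 − $4,000) × 0.00343 = $10,069.16 × 0.00343 = $34.5372188
Dunlea ISD: ($14,069.16 − $4,000) × 0.02621 = $10,069.16 × 0.02621 = $263.9126836
Windmere County: $14,069.16 × 0.007 = $98.48412
Total = $396.9340224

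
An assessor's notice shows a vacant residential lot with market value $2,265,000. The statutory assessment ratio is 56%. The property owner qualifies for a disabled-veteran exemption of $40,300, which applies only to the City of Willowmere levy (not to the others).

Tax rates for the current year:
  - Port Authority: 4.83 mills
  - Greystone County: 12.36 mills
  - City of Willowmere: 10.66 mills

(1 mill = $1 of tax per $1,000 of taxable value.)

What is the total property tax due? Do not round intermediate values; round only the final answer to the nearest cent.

Assessed value = $2,265,000 × 0.56 = $1,268,400
Port Authority: $1,268,400 × 0.00483 = $6,126.372
Greystone County: $1,268,400 × 0.01236 = $15,677.424
City of Willowmere: ($1,268,400 − $40,300) × 0.01066 = $1,228,100 × 0.01066 = $13,091.546
Total = $34,895.342

$34,895.34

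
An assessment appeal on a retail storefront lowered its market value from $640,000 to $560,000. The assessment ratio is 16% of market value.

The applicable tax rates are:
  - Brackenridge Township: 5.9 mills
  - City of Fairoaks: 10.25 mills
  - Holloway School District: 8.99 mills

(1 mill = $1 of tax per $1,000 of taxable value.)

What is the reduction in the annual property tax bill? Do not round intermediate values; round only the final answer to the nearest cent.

$321.79

Old assessed value = $640,000 × 0.16 = $102,400
New assessed value = $560,000 × 0.16 = $89,600
Combined rate = 0.0059 + 0.01025 + 0.00899 = 0.02514
Old tax = $102,400 × 0.02514 = $2,574.336
New tax = $89,600 × 0.02514 = $2,252.544
Reduction = $2,574.336 − $2,252.544 = $321.792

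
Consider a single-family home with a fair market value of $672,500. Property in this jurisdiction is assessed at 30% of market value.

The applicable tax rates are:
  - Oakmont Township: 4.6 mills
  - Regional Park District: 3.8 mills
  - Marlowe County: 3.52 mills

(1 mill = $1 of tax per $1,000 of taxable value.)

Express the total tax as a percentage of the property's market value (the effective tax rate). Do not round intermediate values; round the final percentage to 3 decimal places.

0.358%

Assessed value = $672,500 × 0.3 = $201,750
Oakmont Township: $201,750 × 0.0046 = $928.05
Regional Park District: $201,750 × 0.0038 = $766.65
Marlowe County: $201,750 × 0.00352 = $710.16
Total tax = $2,404.86
Effective rate = $2,404.86 ÷ $672,500 = 0.358% of market value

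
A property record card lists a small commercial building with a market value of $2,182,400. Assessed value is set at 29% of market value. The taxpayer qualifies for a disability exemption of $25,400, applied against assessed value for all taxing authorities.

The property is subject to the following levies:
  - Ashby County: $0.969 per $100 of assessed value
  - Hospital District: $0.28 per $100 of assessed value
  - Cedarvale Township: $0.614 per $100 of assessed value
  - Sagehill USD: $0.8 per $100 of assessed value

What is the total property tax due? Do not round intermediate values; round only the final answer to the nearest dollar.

Assessed value = $2,182,400 × 0.29 = $632,896
Taxable value = $632,896 − $25,400 = $607,496
Ashby County: $607,496 × 0.00969 = $5,886.63624
Hospital District: $607,496 × 0.0028 = $1,700.9888
Cedarvale Township: $607,496 × 0.00614 = $3,730.02544
Sagehill USD: $607,496 × 0.008 = $4,859.968
Total = $5,886.63624 + $1,700.9888 + $3,730.02544 + $4,859.968 = $16,177.61848

$16,178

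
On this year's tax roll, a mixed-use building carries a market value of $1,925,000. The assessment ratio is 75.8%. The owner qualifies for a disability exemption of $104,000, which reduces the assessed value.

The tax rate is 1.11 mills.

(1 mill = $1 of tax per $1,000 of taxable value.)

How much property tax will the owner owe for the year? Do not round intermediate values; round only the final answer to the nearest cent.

Assessed value = $1,925,000 × 0.758 = $1,459,150
Taxable value = $1,459,150 − $104,000 = $1,355,150
Tax = $1,355,150 × 0.00111 = $1,504.2165

$1,504.22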